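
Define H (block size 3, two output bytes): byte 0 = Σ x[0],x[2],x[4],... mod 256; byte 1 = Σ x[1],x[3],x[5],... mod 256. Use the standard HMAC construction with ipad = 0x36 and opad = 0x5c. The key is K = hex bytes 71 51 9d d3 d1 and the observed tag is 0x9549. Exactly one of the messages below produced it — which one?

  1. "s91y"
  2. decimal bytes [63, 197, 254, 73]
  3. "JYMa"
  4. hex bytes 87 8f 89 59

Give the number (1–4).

Key hex bytes 71 51 9d d3 d1 is 5 bytes > B = 3, so hash it first: H(key) = df 24, then zero-pad to 3 bytes: K' = df 24 00.
K' ⊕ ipad = e9 12 36; K' ⊕ opad = 83 78 5c.
m1: inner = H(e9 12 36 73 39 31 79) = d1 b6; tag = H(83 78 5c d1 b6) = 9549 ← matches
m2: inner = H(e9 12 36 3f c5 fe 49) = 2d 4f; tag = H(83 78 5c 2d 4f) = 2ea5
m3: inner = H(e9 12 36 4a 59 4d 61) = d9 a9; tag = H(83 78 5c d9 a9) = 8851
m4: inner = H(e9 12 36 87 8f 89 59) = 07 22; tag = H(83 78 5c 07 22) = 017f

1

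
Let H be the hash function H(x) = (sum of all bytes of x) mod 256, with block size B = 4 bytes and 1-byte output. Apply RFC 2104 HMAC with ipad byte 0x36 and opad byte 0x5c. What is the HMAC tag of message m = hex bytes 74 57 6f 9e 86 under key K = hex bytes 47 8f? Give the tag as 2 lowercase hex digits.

9a

Key hex bytes 47 8f is 2 bytes ≤ B = 4; zero-pad to 4 bytes: K' = 47 8f 00 00.
K' ⊕ ipad = 71 b9 36 36.  K' ⊕ opad = 1b d3 5c 5c.
Inner input = (K'⊕ipad) ∥ m = 71 b9 36 36 ∥ 74 57 6f 9e 86.
Inner hash: sum = 113+185+54+54+116+87+111+158+134 = 1012; mod 256 = 244 → f4.
Outer input = (K'⊕opad) ∥ inner = 1b d3 5c 5c ∥ f4.
Outer hash (tag): sum = 27+211+92+92+244 = 666; mod 256 = 154 → 9a.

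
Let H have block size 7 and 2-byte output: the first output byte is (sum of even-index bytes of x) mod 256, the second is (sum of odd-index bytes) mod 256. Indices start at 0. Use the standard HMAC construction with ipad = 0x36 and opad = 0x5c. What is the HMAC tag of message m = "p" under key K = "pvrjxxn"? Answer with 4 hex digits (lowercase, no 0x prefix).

Key "pvrjxxn" = 70 76 72 6a 78 78 6e is exactly B = 7 bytes: K' = 70 76 72 6a 78 78 6e.
K' ⊕ ipad = 46 40 44 5c 4e 4e 58.  K' ⊕ opad = 2c 2a 2e 36 24 24 32.
Inner input = (K'⊕ipad) ∥ m = 46 40 44 5c 4e 4e 58 ∥ 70.
Inner hash: even-index sum = 304 mod 256 = 48; odd-index sum = 346 mod 256 = 90 → 30 5a.
Outer input = (K'⊕opad) ∥ inner = 2c 2a 2e 36 24 24 32 ∥ 30 5a.
Outer hash (tag): even-index sum = 266 mod 256 = 10; odd-index sum = 180 mod 256 = 180 → 0a b4.

0ab4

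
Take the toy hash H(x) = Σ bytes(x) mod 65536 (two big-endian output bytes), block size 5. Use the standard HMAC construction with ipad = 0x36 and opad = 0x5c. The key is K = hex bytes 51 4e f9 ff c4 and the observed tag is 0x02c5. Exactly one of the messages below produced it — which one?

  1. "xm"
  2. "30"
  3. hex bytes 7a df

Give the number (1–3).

Key hex bytes 51 4e f9 ff c4 is exactly B = 5 bytes: K' = 51 4e f9 ff c4.
K' ⊕ ipad = 67 78 cf c9 f2; K' ⊕ opad = 0d 12 a5 a3 98.
m1: inner = H(67 78 cf c9 f2 78 6d) = 04 4e; tag = H(0d 12 a5 a3 98 04 4e) = 0251
m2: inner = H(67 78 cf c9 f2 33 30) = 03 cc; tag = H(0d 12 a5 a3 98 03 cc) = 02ce
m3: inner = H(67 78 cf c9 f2 7a df) = 04 c2; tag = H(0d 12 a5 a3 98 04 c2) = 02c5 ← matches

3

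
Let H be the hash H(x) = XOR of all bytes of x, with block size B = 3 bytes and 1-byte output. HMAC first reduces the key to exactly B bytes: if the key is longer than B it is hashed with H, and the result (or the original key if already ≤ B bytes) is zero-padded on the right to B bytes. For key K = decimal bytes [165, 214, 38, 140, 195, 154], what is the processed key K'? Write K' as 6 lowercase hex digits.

|K| = 6 > B = 3, so first hash the key.
H(K): XOR a5⊕d6⊕26⊕8c⊕c3⊕9a = 80.
Zero-pad H(K) = 80 to 3 bytes: K' = 80 00 00.

800000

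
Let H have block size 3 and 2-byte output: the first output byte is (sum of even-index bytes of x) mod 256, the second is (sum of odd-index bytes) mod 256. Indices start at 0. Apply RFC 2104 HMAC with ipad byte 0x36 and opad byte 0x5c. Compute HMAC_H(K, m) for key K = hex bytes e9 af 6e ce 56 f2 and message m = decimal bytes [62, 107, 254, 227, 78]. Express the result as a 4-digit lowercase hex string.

Key hex bytes e9 af 6e ce 56 f2 is 6 bytes > B = 3, so hash it first: H(key) = ad 6f, then zero-pad to 3 bytes: K' = ad 6f 00.
K' ⊕ ipad = 9b 59 36.  K' ⊕ opad = f1 33 5c.
Inner input = (K'⊕ipad) ∥ m = 9b 59 36 ∥ 3e 6b fe e3 4e.
Inner hash: even-index sum = 543 mod 256 = 31; odd-index sum = 483 mod 256 = 227 → 1f e3.
Outer input = (K'⊕opad) ∥ inner = f1 33 5c ∥ 1f e3.
Outer hash (tag): even-index sum = 560 mod 256 = 48; odd-index sum = 82 mod 256 = 82 → 30 52.

3052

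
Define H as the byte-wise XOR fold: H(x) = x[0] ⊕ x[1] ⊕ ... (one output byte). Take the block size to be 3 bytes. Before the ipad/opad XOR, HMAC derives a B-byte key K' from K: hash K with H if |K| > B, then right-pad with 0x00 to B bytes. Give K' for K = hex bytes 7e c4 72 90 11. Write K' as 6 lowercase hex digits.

|K| = 5 > B = 3, so first hash the key.
H(K): XOR 7e⊕c4⊕72⊕90⊕11 = 49.
Zero-pad H(K) = 49 to 3 bytes: K' = 49 00 00.

490000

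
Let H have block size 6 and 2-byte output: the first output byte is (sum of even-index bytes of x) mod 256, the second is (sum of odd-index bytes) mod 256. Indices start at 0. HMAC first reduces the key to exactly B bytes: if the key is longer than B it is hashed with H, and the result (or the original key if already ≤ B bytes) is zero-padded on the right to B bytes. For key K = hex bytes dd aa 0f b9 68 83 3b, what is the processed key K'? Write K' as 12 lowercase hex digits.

8fe600000000

|K| = 7 > B = 6, so first hash the key.
H(K): even-index sum = 399 mod 256 = 143; odd-index sum = 486 mod 256 = 230 → 8f e6.
Zero-pad H(K) = 8f e6 to 6 bytes: K' = 8f e6 00 00 00 00.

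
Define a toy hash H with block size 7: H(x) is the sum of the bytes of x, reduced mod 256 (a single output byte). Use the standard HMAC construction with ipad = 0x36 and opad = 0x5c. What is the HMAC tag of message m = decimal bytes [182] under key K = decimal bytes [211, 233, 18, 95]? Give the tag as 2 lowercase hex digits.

Key decimal bytes [211, 233, 18, 95] = d3 e9 12 5f is 4 bytes ≤ B = 7; zero-pad to 7 bytes: K' = d3 e9 12 5f 00 00 00.
K' ⊕ ipad = e5 df 24 69 36 36 36.  K' ⊕ opad = 8f b5 4e 03 5c 5c 5c.
Inner input = (K'⊕ipad) ∥ m = e5 df 24 69 36 36 36 ∥ b6.
Inner hash: sum = 229+223+36+105+54+54+54+182 = 937; mod 256 = 169 → a9.
Outer input = (K'⊕opad) ∥ inner = 8f b5 4e 03 5c 5c 5c ∥ a9.
Outer hash (tag): sum = 143+181+78+3+92+92+92+169 = 850; mod 256 = 82 → 52.

52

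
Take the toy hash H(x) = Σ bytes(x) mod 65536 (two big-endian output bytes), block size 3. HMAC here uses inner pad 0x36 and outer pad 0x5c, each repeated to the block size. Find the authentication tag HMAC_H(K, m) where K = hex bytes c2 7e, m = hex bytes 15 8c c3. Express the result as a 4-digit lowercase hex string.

Key hex bytes c2 7e is 2 bytes ≤ B = 3; zero-pad to 3 bytes: K' = c2 7e 00.
K' ⊕ ipad = f4 48 36.  K' ⊕ opad = 9e 22 5c.
Inner input = (K'⊕ipad) ∥ m = f4 48 36 ∥ 15 8c c3.
Inner hash: sum = 244+72+54+21+140+195 = 726 → 02 d6.
Outer input = (K'⊕opad) ∥ inner = 9e 22 5c ∥ 02 d6.
Outer hash (tag): sum = 158+34+92+2+214 = 500 → 01 f4.

01f4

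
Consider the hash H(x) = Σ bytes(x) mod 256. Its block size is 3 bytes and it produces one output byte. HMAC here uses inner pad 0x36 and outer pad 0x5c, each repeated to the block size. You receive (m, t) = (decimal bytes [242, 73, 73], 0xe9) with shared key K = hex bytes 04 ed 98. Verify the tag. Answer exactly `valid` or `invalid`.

Key hex bytes 04 ed 98 is exactly B = 3 bytes: K' = 04 ed 98.
K' ⊕ ipad = 32 db ae; K' ⊕ opad = 58 b1 c4.
Inner hash: sum = 50+219+174+242+73+73 = 831; mod 256 = 63 → 3f.
Outer hash (recomputed tag): sum = 88+177+196+63 = 524; mod 256 = 12 → 0c.
Recomputed tag = 0c; claimed = e9 → mismatch.

invalid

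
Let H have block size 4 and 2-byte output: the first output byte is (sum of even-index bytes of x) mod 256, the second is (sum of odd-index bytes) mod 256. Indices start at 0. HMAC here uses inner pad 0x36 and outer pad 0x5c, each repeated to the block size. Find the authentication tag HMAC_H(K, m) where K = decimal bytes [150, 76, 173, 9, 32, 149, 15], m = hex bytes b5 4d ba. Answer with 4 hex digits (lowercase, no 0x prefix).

Key decimal bytes [150, 76, 173, 9, 32, 149, 15] = 96 4c ad 09 20 95 0f is 7 bytes > B = 4, so hash it first: H(key) = 72 ea, then zero-pad to 4 bytes: K' = 72 ea 00 00.
K' ⊕ ipad = 44 dc 36 36.  K' ⊕ opad = 2e b6 5c 5c.
Inner input = (K'⊕ipad) ∥ m = 44 dc 36 36 ∥ b5 4d ba.
Inner hash: even-index sum = 489 mod 256 = 233; odd-index sum = 351 mod 256 = 95 → e9 5f.
Outer input = (K'⊕opad) ∥ inner = 2e b6 5c 5c ∥ e9 5f.
Outer hash (tag): even-index sum = 371 mod 256 = 115; odd-index sum = 369 mod 256 = 113 → 73 71.

7371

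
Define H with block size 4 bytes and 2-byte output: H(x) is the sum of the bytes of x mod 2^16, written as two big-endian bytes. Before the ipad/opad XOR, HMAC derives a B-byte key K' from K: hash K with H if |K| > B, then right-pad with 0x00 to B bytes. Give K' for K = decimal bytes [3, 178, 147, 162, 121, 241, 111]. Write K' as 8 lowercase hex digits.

|K| = 7 > B = 4, so first hash the key.
H(K): sum = 3+178+147+162+121+241+111 = 963 → 03 c3.
Zero-pad H(K) = 03 c3 to 4 bytes: K' = 03 c3 00 00.

03c30000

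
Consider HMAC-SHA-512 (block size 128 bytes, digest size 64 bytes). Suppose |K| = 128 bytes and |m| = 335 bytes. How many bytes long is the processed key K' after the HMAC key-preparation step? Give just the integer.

Key is 128 ≤ 128 bytes, zero-padded: |K'| = 128.

128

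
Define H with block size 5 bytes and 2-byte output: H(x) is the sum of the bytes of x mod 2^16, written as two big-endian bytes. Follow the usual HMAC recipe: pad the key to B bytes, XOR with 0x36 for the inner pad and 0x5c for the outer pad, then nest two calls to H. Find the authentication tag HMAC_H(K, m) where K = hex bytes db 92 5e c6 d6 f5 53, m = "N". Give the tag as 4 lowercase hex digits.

031b

Key hex bytes db 92 5e c6 d6 f5 53 is 7 bytes > B = 5, so hash it first: H(key) = 04 af, then zero-pad to 5 bytes: K' = 04 af 00 00 00.
K' ⊕ ipad = 32 99 36 36 36.  K' ⊕ opad = 58 f3 5c 5c 5c.
Inner input = (K'⊕ipad) ∥ m = 32 99 36 36 36 ∥ 4e.
Inner hash: sum = 50+153+54+54+54+78 = 443 → 01 bb.
Outer input = (K'⊕opad) ∥ inner = 58 f3 5c 5c 5c ∥ 01 bb.
Outer hash (tag): sum = 88+243+92+92+92+1+187 = 795 → 03 1b.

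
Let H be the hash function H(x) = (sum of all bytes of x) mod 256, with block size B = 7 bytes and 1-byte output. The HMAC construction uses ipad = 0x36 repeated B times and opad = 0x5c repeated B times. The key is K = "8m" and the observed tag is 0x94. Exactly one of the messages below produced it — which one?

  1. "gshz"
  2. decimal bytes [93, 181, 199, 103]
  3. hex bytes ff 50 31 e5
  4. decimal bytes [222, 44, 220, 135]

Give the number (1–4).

Key "8m" = 38 6d is 2 bytes ≤ B = 7; zero-pad to 7 bytes: K' = 38 6d 00 00 00 00 00.
K' ⊕ ipad = 0e 5b 36 36 36 36 36; K' ⊕ opad = 64 31 5c 5c 5c 5c 5c.
m1: inner = H(0e 5b 36 36 36 36 36 67 73 68 7a) = 33; tag = H(64 31 5c 5c 5c 5c 5c 33) = 94 ← matches
m2: inner = H(0e 5b 36 36 36 36 36 5d b5 c7 67) = b7; tag = H(64 31 5c 5c 5c 5c 5c b7) = 18
m3: inner = H(0e 5b 36 36 36 36 36 ff 50 31 e5) = dc; tag = H(64 31 5c 5c 5c 5c 5c dc) = 3d
m4: inner = H(0e 5b 36 36 36 36 36 de 2c dc 87) = e4; tag = H(64 31 5c 5c 5c 5c 5c e4) = 45

1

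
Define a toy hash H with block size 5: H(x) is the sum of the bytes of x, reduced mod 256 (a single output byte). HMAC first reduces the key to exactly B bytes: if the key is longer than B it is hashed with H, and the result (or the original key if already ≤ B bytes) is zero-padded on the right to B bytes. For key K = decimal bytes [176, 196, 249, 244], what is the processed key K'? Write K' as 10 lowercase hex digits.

Key decimal bytes [176, 196, 249, 244] = b0 c4 f9 f4 is 4 bytes ≤ B = 5; zero-pad to 5 bytes: K' = b0 c4 f9 f4 00.

b0c4f9f400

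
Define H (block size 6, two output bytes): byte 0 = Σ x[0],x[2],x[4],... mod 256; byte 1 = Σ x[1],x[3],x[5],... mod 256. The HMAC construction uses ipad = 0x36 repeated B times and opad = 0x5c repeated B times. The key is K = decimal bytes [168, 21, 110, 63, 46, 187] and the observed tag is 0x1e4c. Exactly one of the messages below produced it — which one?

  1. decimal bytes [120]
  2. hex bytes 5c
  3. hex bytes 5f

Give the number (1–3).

1

Key decimal bytes [168, 21, 110, 63, 46, 187] = a8 15 6e 3f 2e bb is exactly B = 6 bytes: K' = a8 15 6e 3f 2e bb.
K' ⊕ ipad = 9e 23 58 09 18 8d; K' ⊕ opad = f4 49 32 63 72 e7.
m1: inner = H(9e 23 58 09 18 8d 78) = 86 b9; tag = H(f4 49 32 63 72 e7 86 b9) = 1e4c ← matches
m2: inner = H(9e 23 58 09 18 8d 5c) = 6a b9; tag = H(f4 49 32 63 72 e7 6a b9) = 024c
m3: inner = H(9e 23 58 09 18 8d 5f) = 6d b9; tag = H(f4 49 32 63 72 e7 6d b9) = 054c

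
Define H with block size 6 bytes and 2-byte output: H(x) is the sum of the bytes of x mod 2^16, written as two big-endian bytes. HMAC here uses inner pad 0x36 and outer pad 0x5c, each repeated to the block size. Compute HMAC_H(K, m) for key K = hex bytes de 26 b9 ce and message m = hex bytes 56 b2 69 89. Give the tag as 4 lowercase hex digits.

0414

Key hex bytes de 26 b9 ce is 4 bytes ≤ B = 6; zero-pad to 6 bytes: K' = de 26 b9 ce 00 00.
K' ⊕ ipad = e8 10 8f f8 36 36.  K' ⊕ opad = 82 7a e5 92 5c 5c.
Inner input = (K'⊕ipad) ∥ m = e8 10 8f f8 36 36 ∥ 56 b2 69 89.
Inner hash: sum = 232+16+143+248+54+54+86+178+105+137 = 1253 → 04 e5.
Outer input = (K'⊕opad) ∥ inner = 82 7a e5 92 5c 5c ∥ 04 e5.
Outer hash (tag): sum = 130+122+229+146+92+92+4+229 = 1044 → 04 14.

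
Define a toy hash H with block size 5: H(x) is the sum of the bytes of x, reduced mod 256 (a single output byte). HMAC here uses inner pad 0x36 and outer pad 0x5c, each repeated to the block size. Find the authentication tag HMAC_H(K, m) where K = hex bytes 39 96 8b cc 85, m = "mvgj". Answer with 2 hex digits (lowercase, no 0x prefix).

Key hex bytes 39 96 8b cc 85 is exactly B = 5 bytes: K' = 39 96 8b cc 85.
K' ⊕ ipad = 0f a0 bd fa b3.  K' ⊕ opad = 65 ca d7 90 d9.
Inner input = (K'⊕ipad) ∥ m = 0f a0 bd fa b3 ∥ 6d 76 67 6a.
Inner hash: sum = 15+160+189+250+179+109+118+103+106 = 1229; mod 256 = 205 → cd.
Outer input = (K'⊕opad) ∥ inner = 65 ca d7 90 d9 ∥ cd.
Outer hash (tag): sum = 101+202+215+144+217+205 = 1084; mod 256 = 60 → 3c.

3c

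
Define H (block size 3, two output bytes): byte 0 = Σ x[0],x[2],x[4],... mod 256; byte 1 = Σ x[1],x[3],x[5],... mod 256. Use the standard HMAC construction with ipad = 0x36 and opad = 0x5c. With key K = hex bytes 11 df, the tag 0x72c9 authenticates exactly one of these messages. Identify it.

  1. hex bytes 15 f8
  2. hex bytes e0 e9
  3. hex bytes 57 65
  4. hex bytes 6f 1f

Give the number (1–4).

2

Key hex bytes 11 df is 2 bytes ≤ B = 3; zero-pad to 3 bytes: K' = 11 df 00.
K' ⊕ ipad = 27 e9 36; K' ⊕ opad = 4d 83 5c.
m1: inner = H(27 e9 36 15 f8) = 55 fe; tag = H(4d 83 5c 55 fe) = a7d8
m2: inner = H(27 e9 36 e0 e9) = 46 c9; tag = H(4d 83 5c 46 c9) = 72c9 ← matches
m3: inner = H(27 e9 36 57 65) = c2 40; tag = H(4d 83 5c c2 40) = e945
m4: inner = H(27 e9 36 6f 1f) = 7c 58; tag = H(4d 83 5c 7c 58) = 01ff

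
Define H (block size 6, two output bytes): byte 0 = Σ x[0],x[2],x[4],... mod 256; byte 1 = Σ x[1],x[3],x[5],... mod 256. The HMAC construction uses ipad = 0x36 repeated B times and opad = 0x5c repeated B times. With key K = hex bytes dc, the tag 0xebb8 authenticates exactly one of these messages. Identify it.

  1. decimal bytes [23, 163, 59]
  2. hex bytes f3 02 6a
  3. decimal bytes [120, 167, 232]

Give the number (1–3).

Key hex bytes dc is 1 byte ≤ B = 6; zero-pad to 6 bytes: K' = dc 00 00 00 00 00.
K' ⊕ ipad = ea 36 36 36 36 36; K' ⊕ opad = 80 5c 5c 5c 5c 5c.
m1: inner = H(ea 36 36 36 36 36 17 a3 3b) = a8 45; tag = H(80 5c 5c 5c 5c 5c a8 45) = e059
m2: inner = H(ea 36 36 36 36 36 f3 02 6a) = b3 a4; tag = H(80 5c 5c 5c 5c 5c b3 a4) = ebb8 ← matches
m3: inner = H(ea 36 36 36 36 36 78 a7 e8) = b6 49; tag = H(80 5c 5c 5c 5c 5c b6 49) = ee5d

2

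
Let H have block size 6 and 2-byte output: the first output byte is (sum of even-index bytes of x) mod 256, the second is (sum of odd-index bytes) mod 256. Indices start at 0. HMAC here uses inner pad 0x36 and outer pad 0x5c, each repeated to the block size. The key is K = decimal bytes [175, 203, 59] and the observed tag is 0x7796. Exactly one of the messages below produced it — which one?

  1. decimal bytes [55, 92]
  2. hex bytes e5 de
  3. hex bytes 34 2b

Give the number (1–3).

Key decimal bytes [175, 203, 59] = af cb 3b is 3 bytes ≤ B = 6; zero-pad to 6 bytes: K' = af cb 3b 00 00 00.
K' ⊕ ipad = 99 fd 0d 36 36 36; K' ⊕ opad = f3 97 67 5c 5c 5c.
m1: inner = H(99 fd 0d 36 36 36 37 5c) = 13 c5; tag = H(f3 97 67 5c 5c 5c 13 c5) = c914
m2: inner = H(99 fd 0d 36 36 36 e5 de) = c1 47; tag = H(f3 97 67 5c 5c 5c c1 47) = 7796 ← matches
m3: inner = H(99 fd 0d 36 36 36 34 2b) = 10 94; tag = H(f3 97 67 5c 5c 5c 10 94) = c6e3

2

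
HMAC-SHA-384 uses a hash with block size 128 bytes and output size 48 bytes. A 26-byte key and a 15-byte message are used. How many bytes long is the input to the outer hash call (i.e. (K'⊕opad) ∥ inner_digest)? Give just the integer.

176

Key is 26 ≤ 128 bytes, zero-padded: |K'| = 128.
Outer input = (K'⊕opad) ∥ H(inner) → 128 + 48 = 176 bytes.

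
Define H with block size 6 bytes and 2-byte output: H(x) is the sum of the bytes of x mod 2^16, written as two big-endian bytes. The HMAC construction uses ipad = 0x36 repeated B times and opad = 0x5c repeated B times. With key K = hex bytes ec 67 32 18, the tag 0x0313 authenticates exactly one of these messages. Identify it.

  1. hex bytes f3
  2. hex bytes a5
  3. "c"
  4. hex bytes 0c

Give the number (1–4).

Key hex bytes ec 67 32 18 is 4 bytes ≤ B = 6; zero-pad to 6 bytes: K' = ec 67 32 18 00 00.
K' ⊕ ipad = da 51 04 2e 36 36; K' ⊕ opad = b0 3b 6e 44 5c 5c.
m1: inner = H(da 51 04 2e 36 36 f3) = 02 bc; tag = H(b0 3b 6e 44 5c 5c 02 bc) = 0313 ← matches
m2: inner = H(da 51 04 2e 36 36 a5) = 02 6e; tag = H(b0 3b 6e 44 5c 5c 02 6e) = 02c5
m3: inner = H(da 51 04 2e 36 36 63) = 02 2c; tag = H(b0 3b 6e 44 5c 5c 02 2c) = 0283
m4: inner = H(da 51 04 2e 36 36 0c) = 01 d5; tag = H(b0 3b 6e 44 5c 5c 01 d5) = 032b

1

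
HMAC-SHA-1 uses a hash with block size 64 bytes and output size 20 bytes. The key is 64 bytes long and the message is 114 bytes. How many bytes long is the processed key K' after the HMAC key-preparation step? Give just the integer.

64

Key is 64 ≤ 64 bytes, zero-padded: |K'| = 64.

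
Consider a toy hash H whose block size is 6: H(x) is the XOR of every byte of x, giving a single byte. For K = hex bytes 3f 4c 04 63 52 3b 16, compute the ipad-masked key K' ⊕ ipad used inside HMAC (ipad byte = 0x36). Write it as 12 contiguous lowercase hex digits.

Key hex bytes 3f 4c 04 63 52 3b 16 is 7 bytes > B = 6, so hash it first: H(key) = 6b, then zero-pad to 6 bytes: K' = 6b 00 00 00 00 00.
XOR each byte with 0x36: 6b⊕36=5d, 00⊕36=36, 00⊕36=36, 00⊕36=36, 00⊕36=36, 00⊕36=36.

5d3636363636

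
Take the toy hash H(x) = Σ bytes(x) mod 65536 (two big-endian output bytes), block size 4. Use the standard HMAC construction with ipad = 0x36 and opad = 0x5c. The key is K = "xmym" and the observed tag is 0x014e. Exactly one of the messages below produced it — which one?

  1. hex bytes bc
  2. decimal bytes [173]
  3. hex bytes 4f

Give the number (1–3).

3

Key "xmym" = 78 6d 79 6d is exactly B = 4 bytes: K' = 78 6d 79 6d.
K' ⊕ ipad = 4e 5b 4f 5b; K' ⊕ opad = 24 31 25 31.
m1: inner = H(4e 5b 4f 5b bc) = 02 0f; tag = H(24 31 25 31 02 0f) = 00bc
m2: inner = H(4e 5b 4f 5b ad) = 02 00; tag = H(24 31 25 31 02 00) = 00ad
m3: inner = H(4e 5b 4f 5b 4f) = 01 a2; tag = H(24 31 25 31 01 a2) = 014e ← matches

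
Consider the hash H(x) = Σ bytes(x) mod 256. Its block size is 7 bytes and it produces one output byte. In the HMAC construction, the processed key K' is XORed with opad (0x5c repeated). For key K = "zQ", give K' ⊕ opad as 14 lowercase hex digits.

Key "zQ" = 7a 51 is 2 bytes ≤ B = 7; zero-pad to 7 bytes: K' = 7a 51 00 00 00 00 00.
XOR each byte with 0x5c: 7a⊕5c=26, 51⊕5c=0d, 00⊕5c=5c, 00⊕5c=5c, 00⊕5c=5c, 00⊕5c=5c, 00⊕5c=5c.

260d5c5c5c5c5c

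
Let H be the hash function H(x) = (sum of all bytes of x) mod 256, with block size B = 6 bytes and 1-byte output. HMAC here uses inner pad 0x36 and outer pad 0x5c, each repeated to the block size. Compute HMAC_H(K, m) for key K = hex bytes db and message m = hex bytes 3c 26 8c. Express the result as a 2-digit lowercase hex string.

Key hex bytes db is 1 byte ≤ B = 6; zero-pad to 6 bytes: K' = db 00 00 00 00 00.
K' ⊕ ipad = ed 36 36 36 36 36.  K' ⊕ opad = 87 5c 5c 5c 5c 5c.
Inner input = (K'⊕ipad) ∥ m = ed 36 36 36 36 36 ∥ 3c 26 8c.
Inner hash: sum = 237+54+54+54+54+54+60+38+140 = 745; mod 256 = 233 → e9.
Outer input = (K'⊕opad) ∥ inner = 87 5c 5c 5c 5c 5c ∥ e9.
Outer hash (tag): sum = 135+92+92+92+92+92+233 = 828; mod 256 = 60 → 3c.

3c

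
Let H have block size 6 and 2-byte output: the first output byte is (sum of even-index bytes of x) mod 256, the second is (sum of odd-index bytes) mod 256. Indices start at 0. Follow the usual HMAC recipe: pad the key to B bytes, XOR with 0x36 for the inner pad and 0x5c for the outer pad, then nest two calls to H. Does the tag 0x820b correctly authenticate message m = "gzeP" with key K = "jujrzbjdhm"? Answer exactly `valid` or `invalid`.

invalid

Key "jujrzbjdhm" = 6a 75 6a 72 7a 62 6a 64 68 6d is 10 bytes > B = 6, so hash it first: H(key) = 20 1a, then zero-pad to 6 bytes: K' = 20 1a 00 00 00 00.
K' ⊕ ipad = 16 2c 36 36 36 36; K' ⊕ opad = 7c 46 5c 5c 5c 5c.
Inner hash: even-index sum = 334 mod 256 = 78; odd-index sum = 354 mod 256 = 98 → 4e 62.
Outer hash (recomputed tag): even-index sum = 386 mod 256 = 130; odd-index sum = 352 mod 256 = 96 → 82 60.
Recomputed tag = 8260; claimed = 820b → mismatch.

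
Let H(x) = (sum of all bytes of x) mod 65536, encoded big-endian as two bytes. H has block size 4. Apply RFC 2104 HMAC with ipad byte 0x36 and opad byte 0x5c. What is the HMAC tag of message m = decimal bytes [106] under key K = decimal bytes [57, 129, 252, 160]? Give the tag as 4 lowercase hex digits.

Key decimal bytes [57, 129, 252, 160] = 39 81 fc a0 is exactly B = 4 bytes: K' = 39 81 fc a0.
K' ⊕ ipad = 0f b7 ca 96.  K' ⊕ opad = 65 dd a0 fc.
Inner input = (K'⊕ipad) ∥ m = 0f b7 ca 96 ∥ 6a.
Inner hash: sum = 15+183+202+150+106 = 656 → 02 90.
Outer input = (K'⊕opad) ∥ inner = 65 dd a0 fc ∥ 02 90.
Outer hash (tag): sum = 101+221+160+252+2+144 = 880 → 03 70.

0370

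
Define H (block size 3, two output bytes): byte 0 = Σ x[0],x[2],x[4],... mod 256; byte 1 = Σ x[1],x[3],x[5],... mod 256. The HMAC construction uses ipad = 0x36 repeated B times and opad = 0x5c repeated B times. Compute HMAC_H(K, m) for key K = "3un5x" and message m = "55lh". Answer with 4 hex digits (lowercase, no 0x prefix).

def8

Key "3un5x" = 33 75 6e 35 78 is 5 bytes > B = 3, so hash it first: H(key) = 19 aa, then zero-pad to 3 bytes: K' = 19 aa 00.
K' ⊕ ipad = 2f 9c 36.  K' ⊕ opad = 45 f6 5c.
Inner input = (K'⊕ipad) ∥ m = 2f 9c 36 ∥ 35 35 6c 68.
Inner hash: even-index sum = 258 mod 256 = 2; odd-index sum = 317 mod 256 = 61 → 02 3d.
Outer input = (K'⊕opad) ∥ inner = 45 f6 5c ∥ 02 3d.
Outer hash (tag): even-index sum = 222 mod 256 = 222; odd-index sum = 248 mod 256 = 248 → de f8.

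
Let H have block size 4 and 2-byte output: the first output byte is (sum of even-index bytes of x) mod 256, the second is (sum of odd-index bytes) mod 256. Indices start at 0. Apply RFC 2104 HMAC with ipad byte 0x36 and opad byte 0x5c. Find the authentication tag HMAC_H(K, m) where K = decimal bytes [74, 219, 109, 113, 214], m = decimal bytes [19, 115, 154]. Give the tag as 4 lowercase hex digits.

Key decimal bytes [74, 219, 109, 113, 214] = 4a db 6d 71 d6 is 5 bytes > B = 4, so hash it first: H(key) = 8d 4c, then zero-pad to 4 bytes: K' = 8d 4c 00 00.
K' ⊕ ipad = bb 7a 36 36.  K' ⊕ opad = d1 10 5c 5c.
Inner input = (K'⊕ipad) ∥ m = bb 7a 36 36 ∥ 13 73 9a.
Inner hash: even-index sum = 414 mod 256 = 158; odd-index sum = 291 mod 256 = 35 → 9e 23.
Outer input = (K'⊕opad) ∥ inner = d1 10 5c 5c ∥ 9e 23.
Outer hash (tag): even-index sum = 459 mod 256 = 203; odd-index sum = 143 mod 256 = 143 → cb 8f.

cb8f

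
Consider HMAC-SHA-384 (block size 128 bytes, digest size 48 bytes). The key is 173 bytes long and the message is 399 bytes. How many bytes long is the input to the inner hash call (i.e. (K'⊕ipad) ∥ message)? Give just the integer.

527

Key is 173 > 128 bytes, so it is hashed to 48 bytes then zero-padded to 128: |K'| = 128.
Inner input = (K'⊕ipad) ∥ m → 128 + 399 = 527 bytes.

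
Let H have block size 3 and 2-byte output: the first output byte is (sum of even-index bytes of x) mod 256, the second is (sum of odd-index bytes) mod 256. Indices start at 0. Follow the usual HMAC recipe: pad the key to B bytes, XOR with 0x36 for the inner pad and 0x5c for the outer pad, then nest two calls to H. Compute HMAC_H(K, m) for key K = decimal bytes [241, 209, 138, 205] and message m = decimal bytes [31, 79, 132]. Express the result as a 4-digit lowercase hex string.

ce94

Key decimal bytes [241, 209, 138, 205] = f1 d1 8a cd is 4 bytes > B = 3, so hash it first: H(key) = 7b 9e, then zero-pad to 3 bytes: K' = 7b 9e 00.
K' ⊕ ipad = 4d a8 36.  K' ⊕ opad = 27 c2 5c.
Inner input = (K'⊕ipad) ∥ m = 4d a8 36 ∥ 1f 4f 84.
Inner hash: even-index sum = 210 mod 256 = 210; odd-index sum = 331 mod 256 = 75 → d2 4b.
Outer input = (K'⊕opad) ∥ inner = 27 c2 5c ∥ d2 4b.
Outer hash (tag): even-index sum = 206 mod 256 = 206; odd-index sum = 404 mod 256 = 148 → ce 94.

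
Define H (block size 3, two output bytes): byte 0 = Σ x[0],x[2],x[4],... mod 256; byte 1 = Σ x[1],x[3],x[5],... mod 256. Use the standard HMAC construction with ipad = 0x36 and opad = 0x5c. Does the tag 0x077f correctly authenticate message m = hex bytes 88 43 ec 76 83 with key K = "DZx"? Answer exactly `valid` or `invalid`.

invalid

Key "DZx" = 44 5a 78 is exactly B = 3 bytes: K' = 44 5a 78.
K' ⊕ ipad = 72 6c 4e; K' ⊕ opad = 18 06 24.
Inner hash: even-index sum = 377 mod 256 = 121; odd-index sum = 611 mod 256 = 99 → 79 63.
Outer hash (recomputed tag): even-index sum = 159 mod 256 = 159; odd-index sum = 127 mod 256 = 127 → 9f 7f.
Recomputed tag = 9f7f; claimed = 077f → mismatch.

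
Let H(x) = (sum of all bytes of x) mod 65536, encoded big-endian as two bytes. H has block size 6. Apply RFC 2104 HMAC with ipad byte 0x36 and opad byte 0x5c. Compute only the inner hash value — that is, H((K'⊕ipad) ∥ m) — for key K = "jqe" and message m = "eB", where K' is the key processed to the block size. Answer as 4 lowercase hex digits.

Key "jqe" = 6a 71 65 is 3 bytes ≤ B = 6; zero-pad to 6 bytes: K' = 6a 71 65 00 00 00.
K' ⊕ ipad = 5c 47 53 36 36 36.
Inner input = 5c 47 53 36 36 36 ∥ 65 42.
Inner hash: sum = 92+71+83+54+54+54+101+66 = 575 → 02 3f.

023f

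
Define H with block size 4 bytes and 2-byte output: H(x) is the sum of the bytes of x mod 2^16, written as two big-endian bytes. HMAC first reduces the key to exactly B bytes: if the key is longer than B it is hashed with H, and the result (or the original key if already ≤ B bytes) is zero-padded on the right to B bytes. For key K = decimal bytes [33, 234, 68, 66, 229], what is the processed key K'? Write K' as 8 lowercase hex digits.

|K| = 5 > B = 4, so first hash the key.
H(K): sum = 33+234+68+66+229 = 630 → 02 76.
Zero-pad H(K) = 02 76 to 4 bytes: K' = 02 76 00 00.

02760000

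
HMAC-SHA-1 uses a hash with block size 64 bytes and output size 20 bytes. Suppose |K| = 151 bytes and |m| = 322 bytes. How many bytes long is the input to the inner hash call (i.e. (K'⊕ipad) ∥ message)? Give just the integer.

Key is 151 > 64 bytes, so it is hashed to 20 bytes then zero-padded to 64: |K'| = 64.
Inner input = (K'⊕ipad) ∥ m → 64 + 322 = 386 bytes.

386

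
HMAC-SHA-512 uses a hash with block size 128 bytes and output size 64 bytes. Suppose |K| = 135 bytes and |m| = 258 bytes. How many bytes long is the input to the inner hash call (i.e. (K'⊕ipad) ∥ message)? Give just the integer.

Key is 135 > 128 bytes, so it is hashed to 64 bytes then zero-padded to 128: |K'| = 128.
Inner input = (K'⊕ipad) ∥ m → 128 + 258 = 386 bytes.

386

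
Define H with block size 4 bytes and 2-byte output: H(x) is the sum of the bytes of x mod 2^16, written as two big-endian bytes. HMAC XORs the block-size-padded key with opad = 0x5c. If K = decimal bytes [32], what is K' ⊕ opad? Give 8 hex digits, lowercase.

Key decimal bytes [32] = 20 is 1 byte ≤ B = 4; zero-pad to 4 bytes: K' = 20 00 00 00.
XOR each byte with 0x5c: 20⊕5c=7c, 00⊕5c=5c, 00⊕5c=5c, 00⊕5c=5c.

7c5c5c5c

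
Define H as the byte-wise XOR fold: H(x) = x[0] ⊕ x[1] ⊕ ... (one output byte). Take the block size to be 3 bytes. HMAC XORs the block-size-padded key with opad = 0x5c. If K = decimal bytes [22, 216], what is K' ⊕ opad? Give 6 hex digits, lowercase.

Key decimal bytes [22, 216] = 16 d8 is 2 bytes ≤ B = 3; zero-pad to 3 bytes: K' = 16 d8 00.
XOR each byte with 0x5c: 16⊕5c=4a, d8⊕5c=84, 00⊕5c=5c.

4a845c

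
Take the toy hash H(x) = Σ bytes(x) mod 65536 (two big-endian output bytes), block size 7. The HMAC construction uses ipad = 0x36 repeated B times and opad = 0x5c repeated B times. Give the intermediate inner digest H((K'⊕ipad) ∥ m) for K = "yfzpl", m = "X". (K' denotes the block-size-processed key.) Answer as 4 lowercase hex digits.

024f

Key "yfzpl" = 79 66 7a 70 6c is 5 bytes ≤ B = 7; zero-pad to 7 bytes: K' = 79 66 7a 70 6c 00 00.
K' ⊕ ipad = 4f 50 4c 46 5a 36 36.
Inner input = 4f 50 4c 46 5a 36 36 ∥ 58.
Inner hash: sum = 79+80+76+70+90+54+54+88 = 591 → 02 4f.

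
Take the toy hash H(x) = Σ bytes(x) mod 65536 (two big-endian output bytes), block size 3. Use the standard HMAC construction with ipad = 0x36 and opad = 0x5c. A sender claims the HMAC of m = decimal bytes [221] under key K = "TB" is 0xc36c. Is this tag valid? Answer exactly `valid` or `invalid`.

invalid

Key "TB" = 54 42 is 2 bytes ≤ B = 3; zero-pad to 3 bytes: K' = 54 42 00.
K' ⊕ ipad = 62 74 36; K' ⊕ opad = 08 1e 5c.
Inner hash: sum = 98+116+54+221 = 489 → 01 e9.
Outer hash (recomputed tag): sum = 8+30+92+1+233 = 364 → 01 6c.
Recomputed tag = 016c; claimed = c36c → mismatch.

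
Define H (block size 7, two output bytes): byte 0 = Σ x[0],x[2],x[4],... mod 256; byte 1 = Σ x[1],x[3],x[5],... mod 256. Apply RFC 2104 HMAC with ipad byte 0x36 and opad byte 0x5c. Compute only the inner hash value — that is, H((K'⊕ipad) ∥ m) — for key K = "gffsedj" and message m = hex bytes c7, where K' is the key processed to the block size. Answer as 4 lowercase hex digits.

Key "gffsedj" = 67 66 66 73 65 64 6a is exactly B = 7 bytes: K' = 67 66 66 73 65 64 6a.
K' ⊕ ipad = 51 50 50 45 53 52 5c.
Inner input = 51 50 50 45 53 52 5c ∥ c7.
Inner hash: even-index sum = 336 mod 256 = 80; odd-index sum = 430 mod 256 = 174 → 50 ae.

50ae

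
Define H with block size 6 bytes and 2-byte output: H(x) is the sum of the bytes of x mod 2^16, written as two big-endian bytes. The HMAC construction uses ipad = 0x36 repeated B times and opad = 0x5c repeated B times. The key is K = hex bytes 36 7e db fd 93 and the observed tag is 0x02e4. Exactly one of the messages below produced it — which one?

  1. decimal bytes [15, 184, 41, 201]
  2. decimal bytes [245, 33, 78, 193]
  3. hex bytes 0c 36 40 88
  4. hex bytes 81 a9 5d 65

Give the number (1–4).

Key hex bytes 36 7e db fd 93 is 5 bytes ≤ B = 6; zero-pad to 6 bytes: K' = 36 7e db fd 93 00.
K' ⊕ ipad = 00 48 ed cb a5 36; K' ⊕ opad = 6a 22 87 a1 cf 5c.
m1: inner = H(00 48 ed cb a5 36 0f b8 29 c9) = 04 94; tag = H(6a 22 87 a1 cf 5c 04 94) = 0377
m2: inner = H(00 48 ed cb a5 36 f5 21 4e c1) = 05 00; tag = H(6a 22 87 a1 cf 5c 05 00) = 02e4 ← matches
m3: inner = H(00 48 ed cb a5 36 0c 36 40 88) = 03 e5; tag = H(6a 22 87 a1 cf 5c 03 e5) = 03c7
m4: inner = H(00 48 ed cb a5 36 81 a9 5d 65) = 04 c7; tag = H(6a 22 87 a1 cf 5c 04 c7) = 03aa

2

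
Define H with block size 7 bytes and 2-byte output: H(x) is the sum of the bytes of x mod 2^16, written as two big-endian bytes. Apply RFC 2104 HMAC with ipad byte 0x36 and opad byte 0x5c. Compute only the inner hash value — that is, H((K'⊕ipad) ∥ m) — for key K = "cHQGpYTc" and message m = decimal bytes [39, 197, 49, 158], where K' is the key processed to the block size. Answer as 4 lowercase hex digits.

Key "cHQGpYTc" = 63 48 51 47 70 59 54 63 is 8 bytes > B = 7, so hash it first: H(key) = 02 c3, then zero-pad to 7 bytes: K' = 02 c3 00 00 00 00 00.
K' ⊕ ipad = 34 f5 36 36 36 36 36.
Inner input = 34 f5 36 36 36 36 36 ∥ 27 c5 31 9e.
Inner hash: sum = 52+245+54+54+54+54+54+39+197+49+158 = 1010 → 03 f2.

03f2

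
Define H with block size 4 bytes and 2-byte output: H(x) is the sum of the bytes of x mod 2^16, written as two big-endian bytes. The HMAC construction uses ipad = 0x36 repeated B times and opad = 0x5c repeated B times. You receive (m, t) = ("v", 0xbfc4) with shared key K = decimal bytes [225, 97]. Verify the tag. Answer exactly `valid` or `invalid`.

invalid

Key decimal bytes [225, 97] = e1 61 is 2 bytes ≤ B = 4; zero-pad to 4 bytes: K' = e1 61 00 00.
K' ⊕ ipad = d7 57 36 36; K' ⊕ opad = bd 3d 5c 5c.
Inner hash: sum = 215+87+54+54+118 = 528 → 02 10.
Outer hash (recomputed tag): sum = 189+61+92+92+2+16 = 452 → 01 c4.
Recomputed tag = 01c4; claimed = bfc4 → mismatch.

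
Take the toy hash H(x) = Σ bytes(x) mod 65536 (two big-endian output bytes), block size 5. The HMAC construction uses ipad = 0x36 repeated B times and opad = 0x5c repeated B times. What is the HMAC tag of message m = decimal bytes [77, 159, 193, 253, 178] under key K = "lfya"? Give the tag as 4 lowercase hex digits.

Key "lfya" = 6c 66 79 61 is 4 bytes ≤ B = 5; zero-pad to 5 bytes: K' = 6c 66 79 61 00.
K' ⊕ ipad = 5a 50 4f 57 36.  K' ⊕ opad = 30 3a 25 3d 5c.
Inner input = (K'⊕ipad) ∥ m = 5a 50 4f 57 36 ∥ 4d 9f c1 fd b2.
Inner hash: sum = 90+80+79+87+54+77+159+193+253+178 = 1250 → 04 e2.
Outer input = (K'⊕opad) ∥ inner = 30 3a 25 3d 5c ∥ 04 e2.
Outer hash (tag): sum = 48+58+37+61+92+4+226 = 526 → 02 0e.

020e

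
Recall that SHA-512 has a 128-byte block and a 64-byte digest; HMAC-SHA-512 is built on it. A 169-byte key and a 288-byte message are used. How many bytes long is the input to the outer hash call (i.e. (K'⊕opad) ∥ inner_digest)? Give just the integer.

Key is 169 > 128 bytes, so it is hashed to 64 bytes then zero-padded to 128: |K'| = 128.
Outer input = (K'⊕opad) ∥ H(inner) → 128 + 64 = 192 bytes.

192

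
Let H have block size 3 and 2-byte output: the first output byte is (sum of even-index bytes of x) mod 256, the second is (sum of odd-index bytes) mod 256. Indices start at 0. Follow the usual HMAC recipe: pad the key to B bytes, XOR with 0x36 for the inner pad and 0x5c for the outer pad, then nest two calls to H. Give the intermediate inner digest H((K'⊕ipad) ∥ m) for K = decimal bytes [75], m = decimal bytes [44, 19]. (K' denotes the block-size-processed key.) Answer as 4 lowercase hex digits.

c662

Key decimal bytes [75] = 4b is 1 byte ≤ B = 3; zero-pad to 3 bytes: K' = 4b 00 00.
K' ⊕ ipad = 7d 36 36.
Inner input = 7d 36 36 ∥ 2c 13.
Inner hash: even-index sum = 198 mod 256 = 198; odd-index sum = 98 mod 256 = 98 → c6 62.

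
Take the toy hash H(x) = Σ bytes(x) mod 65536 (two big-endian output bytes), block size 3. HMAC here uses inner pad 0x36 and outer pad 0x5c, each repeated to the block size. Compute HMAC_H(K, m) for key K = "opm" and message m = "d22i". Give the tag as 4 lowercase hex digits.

Key "opm" = 6f 70 6d is exactly B = 3 bytes: K' = 6f 70 6d.
K' ⊕ ipad = 59 46 5b.  K' ⊕ opad = 33 2c 31.
Inner input = (K'⊕ipad) ∥ m = 59 46 5b ∥ 64 32 32 69.
Inner hash: sum = 89+70+91+100+50+50+105 = 555 → 02 2b.
Outer input = (K'⊕opad) ∥ inner = 33 2c 31 ∥ 02 2b.
Outer hash (tag): sum = 51+44+49+2+43 = 189 → 00 bd.

00bd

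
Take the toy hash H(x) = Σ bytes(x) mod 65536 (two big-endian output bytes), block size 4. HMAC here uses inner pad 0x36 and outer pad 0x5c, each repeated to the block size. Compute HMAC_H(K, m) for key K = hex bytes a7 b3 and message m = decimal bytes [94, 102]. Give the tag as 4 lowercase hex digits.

Key hex bytes a7 b3 is 2 bytes ≤ B = 4; zero-pad to 4 bytes: K' = a7 b3 00 00.
K' ⊕ ipad = 91 85 36 36.  K' ⊕ opad = fb ef 5c 5c.
Inner input = (K'⊕ipad) ∥ m = 91 85 36 36 ∥ 5e 66.
Inner hash: sum = 145+133+54+54+94+102 = 582 → 02 46.
Outer input = (K'⊕opad) ∥ inner = fb ef 5c 5c ∥ 02 46.
Outer hash (tag): sum = 251+239+92+92+2+70 = 746 → 02 ea.

02ea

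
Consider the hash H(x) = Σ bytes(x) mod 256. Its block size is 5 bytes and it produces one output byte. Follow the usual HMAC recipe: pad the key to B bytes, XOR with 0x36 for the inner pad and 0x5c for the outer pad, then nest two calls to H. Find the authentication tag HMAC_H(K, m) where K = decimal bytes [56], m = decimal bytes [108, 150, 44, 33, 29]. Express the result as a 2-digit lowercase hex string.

Key decimal bytes [56] = 38 is 1 byte ≤ B = 5; zero-pad to 5 bytes: K' = 38 00 00 00 00.
K' ⊕ ipad = 0e 36 36 36 36.  K' ⊕ opad = 64 5c 5c 5c 5c.
Inner input = (K'⊕ipad) ∥ m = 0e 36 36 36 36 ∥ 6c 96 2c 21 1d.
Inner hash: sum = 14+54+54+54+54+108+150+44+33+29 = 594; mod 256 = 82 → 52.
Outer input = (K'⊕opad) ∥ inner = 64 5c 5c 5c 5c ∥ 52.
Outer hash (tag): sum = 100+92+92+92+92+82 = 550; mod 256 = 38 → 26.

26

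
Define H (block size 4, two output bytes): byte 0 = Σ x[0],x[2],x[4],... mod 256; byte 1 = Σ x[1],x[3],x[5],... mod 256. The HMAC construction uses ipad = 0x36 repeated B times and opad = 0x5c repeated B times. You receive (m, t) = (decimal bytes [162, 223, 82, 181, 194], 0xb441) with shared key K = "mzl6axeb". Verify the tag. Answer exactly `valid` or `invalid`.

invalid

Key "mzl6axeb" = 6d 7a 6c 36 61 78 65 62 is 8 bytes > B = 4, so hash it first: H(key) = 9f 8a, then zero-pad to 4 bytes: K' = 9f 8a 00 00.
K' ⊕ ipad = a9 bc 36 36; K' ⊕ opad = c3 d6 5c 5c.
Inner hash: even-index sum = 661 mod 256 = 149; odd-index sum = 646 mod 256 = 134 → 95 86.
Outer hash (recomputed tag): even-index sum = 436 mod 256 = 180; odd-index sum = 440 mod 256 = 184 → b4 b8.
Recomputed tag = b4b8; claimed = b441 → mismatch.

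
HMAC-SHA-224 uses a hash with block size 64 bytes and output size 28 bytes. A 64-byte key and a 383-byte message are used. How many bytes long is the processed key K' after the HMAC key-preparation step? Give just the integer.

64

Key is 64 ≤ 64 bytes, zero-padded: |K'| = 64.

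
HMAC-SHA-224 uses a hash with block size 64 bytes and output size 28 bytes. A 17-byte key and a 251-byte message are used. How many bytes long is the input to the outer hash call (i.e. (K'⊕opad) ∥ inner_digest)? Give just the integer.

Key is 17 ≤ 64 bytes, zero-padded: |K'| = 64.
Outer input = (K'⊕opad) ∥ H(inner) → 64 + 28 = 92 bytes.

92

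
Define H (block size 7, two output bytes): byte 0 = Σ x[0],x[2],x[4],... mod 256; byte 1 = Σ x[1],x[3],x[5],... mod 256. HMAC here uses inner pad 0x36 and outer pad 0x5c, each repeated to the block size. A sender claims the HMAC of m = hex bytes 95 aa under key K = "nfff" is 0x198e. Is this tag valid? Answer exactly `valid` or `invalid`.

Key "nfff" = 6e 66 66 66 is 4 bytes ≤ B = 7; zero-pad to 7 bytes: K' = 6e 66 66 66 00 00 00.
K' ⊕ ipad = 58 50 50 50 36 36 36; K' ⊕ opad = 32 3a 3a 3a 5c 5c 5c.
Inner hash: even-index sum = 446 mod 256 = 190; odd-index sum = 363 mod 256 = 107 → be 6b.
Outer hash (recomputed tag): even-index sum = 399 mod 256 = 143; odd-index sum = 398 mod 256 = 142 → 8f 8e.
Recomputed tag = 8f8e; claimed = 198e → mismatch.

invalid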